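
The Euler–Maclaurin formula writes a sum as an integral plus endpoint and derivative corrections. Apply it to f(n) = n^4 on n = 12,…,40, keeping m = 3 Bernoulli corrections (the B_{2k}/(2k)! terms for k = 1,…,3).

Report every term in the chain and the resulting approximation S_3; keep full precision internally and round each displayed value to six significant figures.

The integral term ∫_12^40 x^4 dx = 2.04302e+07.
Endpoint term: (f(12) + f(40))/2 = (20736.0 + 2.56000e+06)/2 = 1.29037e+06.
So far: 2.17206e+07.
Order-1 term: 1/12 · (256000 − 6912.00) = 20757.3.
Partial sum through k=1: 2.17414e+07.
Order-2 term: −1/720 · (960.000 − 288.000) = -0.933333.
Partial sum through k=2: 2.17414e+07.
Order-3 term: 1/30240 · (0.00000 − 0.00000) = 0.00000.

S_3 ≈ 2.17414e+07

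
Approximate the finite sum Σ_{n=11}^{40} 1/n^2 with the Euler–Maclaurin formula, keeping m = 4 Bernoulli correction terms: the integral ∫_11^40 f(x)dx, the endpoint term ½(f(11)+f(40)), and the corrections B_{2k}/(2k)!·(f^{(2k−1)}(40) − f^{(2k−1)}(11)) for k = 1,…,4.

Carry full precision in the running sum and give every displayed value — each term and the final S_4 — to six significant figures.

Integral: ∫_11^40 1/x^2 dx = 0.0659091.
½[f(11) + f(40)] = ½[0.00826446 + 0.000625000] = 0.00444473.
Running total after boundary: 0.0703538.
Order-1 term: 1/12 · (-3.12500e-05 − (-0.00150263)) = 0.000122615.
After k=1: 0.0704764.
Order-2 term: −1/720 · (-2.34375e-07 − (-0.000149021)) = -2.06648e-07.
After k=2: 0.0704762.
Order-3 term: 1/30240 · (-4.39453e-09 − (-3.69474e-05)) = 1.22166e-09.
After k=3: 0.0704762.
Order-4 term: −1/1209600 · (-1.53809e-10 − (-1.70996e-05)) = -1.41365e-11.

S_4 ≈ 0.0704762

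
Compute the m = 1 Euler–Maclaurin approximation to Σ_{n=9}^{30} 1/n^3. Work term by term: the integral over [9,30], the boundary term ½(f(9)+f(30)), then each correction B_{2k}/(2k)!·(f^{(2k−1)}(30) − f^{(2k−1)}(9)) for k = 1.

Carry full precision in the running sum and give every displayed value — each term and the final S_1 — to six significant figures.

S_1 ≈ 0.00635947

∫_9^30 1/x^3 dx evaluates to 0.00561728.
Boundary: ½(f(9) + f(30)) = ½(0.00137174 + 3.70370e-05) = 0.000704390.
Integral + boundary = 0.00632167.
Order-1 term: 1/12 · (-3.70370e-06 − (-0.000457247)) = 3.77953e-05.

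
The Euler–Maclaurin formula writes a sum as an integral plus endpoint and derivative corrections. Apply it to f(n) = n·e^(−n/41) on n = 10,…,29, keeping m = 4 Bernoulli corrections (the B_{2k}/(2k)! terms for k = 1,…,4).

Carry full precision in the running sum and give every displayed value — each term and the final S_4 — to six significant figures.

S_4 ≈ 234.651

The integral term ∫_10^29 x·e^(−x/41) dx = 223.623.
½[f(10) + f(29)] = ½[7.83564 + 14.2960] = 11.0658.
Running total after boundary: 234.689.
Correction k=1: B_{2}/2! · (f^{(1)}(29) − f^{(1)}(10)) = 1/12 · (0.144282 − 0.592451) = -0.0373474.
After k=1: 234.651.
Correction k=2: B_{4}/4! · (f^{(3)}(29) − f^{(3)}(10)) = −1/720 · (0.000672345 − 0.00128470) = 8.50491e-07.
After k=2: 234.651.
Correction k=3: B_{6}/6! · (f^{(5)}(29) − f^{(5)}(10)) = 1/30240 · (7.48875e-07 − 1.31883e-06) = -1.88478e-11.
After k=3: 234.651.
Correction k=4: B_{8}/8! · (f^{(7)}(29) − f^{(7)}(10)) = −1/1209600 · (6.53054e-10 − 1.11447e-09) = 3.81460e-16.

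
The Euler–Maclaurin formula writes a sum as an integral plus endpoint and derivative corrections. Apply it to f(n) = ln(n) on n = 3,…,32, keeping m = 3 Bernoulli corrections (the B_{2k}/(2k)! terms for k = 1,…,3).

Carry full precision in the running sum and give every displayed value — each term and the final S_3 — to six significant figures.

Integral: ∫_3^32 ln(x) dx = 78.6077.
Endpoint term: (f(3) + f(32))/2 = (1.09861 + 3.46574)/2 = 2.28217.
Running total after boundary: 80.8899.
Order-1 term: 1/12 · (0.0312500 − 0.333333) = -0.0251736.
Partial sum through k=1: 80.8647.
Order-2 term: −1/720 · (6.10352e-05 − 0.0740741) = 0.000102796.
Partial sum through k=2: 80.8648.
Order-3 term: 1/30240 · (7.15256e-07 − 0.0987654) = -3.26603e-06.

S_3 ≈ 80.8648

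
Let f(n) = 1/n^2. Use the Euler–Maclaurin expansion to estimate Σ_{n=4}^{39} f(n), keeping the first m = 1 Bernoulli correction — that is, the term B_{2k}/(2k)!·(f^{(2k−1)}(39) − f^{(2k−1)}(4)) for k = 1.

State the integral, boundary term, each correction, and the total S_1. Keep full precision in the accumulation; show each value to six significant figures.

S_1 ≈ 0.258539

The integral term ∫_4^39 1/x^2 dx = 0.224359.
½[f(4) + f(39)] = ½[0.0625000 + 0.000657462] = 0.0315787.
Integral + boundary = 0.255938.
k=1: B_{2}/(2)! × [f^{(1)}(39) − f^{(1)}(4)] = 1/12 × (-3.37160e-05 − (-0.0312500)) = 0.00260136.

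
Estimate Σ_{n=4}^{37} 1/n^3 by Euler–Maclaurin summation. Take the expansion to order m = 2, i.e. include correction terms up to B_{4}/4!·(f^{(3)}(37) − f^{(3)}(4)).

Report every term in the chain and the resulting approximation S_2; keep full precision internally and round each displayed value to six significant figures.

Integral: ∫_4^37 1/x^3 dx = 0.0308848.
Boundary: ½(f(4) + f(37)) = ½(0.0156250 + 1.97422e-05) = 0.00782237.
Running total after boundary: 0.0387071.
Correction k=1: B_{2}/2! · (f^{(1)}(37) − f^{(1)}(4)) = 1/12 · (-1.60072e-06 − (-0.0117188)) = 0.000976429.
Partial sum through k=1: 0.0396836.
Correction k=2: B_{4}/4! · (f^{(3)}(37) − f^{(3)}(4)) = −1/720 · (-2.33852e-08 − (-0.0146484)) = -2.03450e-05.

S_2 ≈ 0.0396632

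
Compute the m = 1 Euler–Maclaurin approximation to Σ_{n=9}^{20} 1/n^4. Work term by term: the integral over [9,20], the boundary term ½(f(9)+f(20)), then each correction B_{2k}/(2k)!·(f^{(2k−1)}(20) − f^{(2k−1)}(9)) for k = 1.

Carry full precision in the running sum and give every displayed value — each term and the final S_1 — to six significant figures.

The integral term ∫_9^20 1/x^4 dx = 0.000415581.
½[f(9) + f(20)] = ½[0.000152416 + 6.25000e-06] = 7.93329e-05.
Running total after boundary: 0.000494914.
Correction k=1: B_{2}/2! · (f^{(1)}(20) − f^{(1)}(9)) = 1/12 · (-1.25000e-06 − (-6.77404e-05)) = 5.54086e-06.

S_1 ≈ 0.000500454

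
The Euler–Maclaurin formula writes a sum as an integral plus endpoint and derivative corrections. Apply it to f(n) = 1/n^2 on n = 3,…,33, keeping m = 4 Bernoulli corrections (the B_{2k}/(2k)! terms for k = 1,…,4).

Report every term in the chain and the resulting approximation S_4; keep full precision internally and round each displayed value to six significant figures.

The integral term ∫_3^33 1/x^2 dx = 0.303030.
Boundary: ½(f(3) + f(33)) = ½(0.111111 + 0.000918274) = 0.0560147.
Integral + boundary = 0.359045.
k=1: B_{2}/(2)! × [f^{(1)}(33) − f^{(1)}(3)] = 1/12 × (-5.56529e-05 − (-0.0740741)) = 0.00616820.
Running total after k=1: 0.365213.
k=2: B_{4}/(4)! × [f^{(3)}(33) − f^{(3)}(3)] = −1/720 × (-6.13256e-07 − (-0.0987654)) = -0.000137173.
Running total after k=2: 0.365076.
k=3: B_{6}/(6)! × [f^{(5)}(33) − f^{(5)}(3)] = 1/30240 × (-1.68941e-08 − (-0.329218)) = 1.08868e-05.
Running total after k=3: 0.365087.
k=4: B_{8}/(8)! × [f^{(7)}(33) − f^{(7)}(3)] = −1/1209600 × (-8.68750e-10 − (-2.04847)) = -1.69351e-06.

S_4 ≈ 0.365085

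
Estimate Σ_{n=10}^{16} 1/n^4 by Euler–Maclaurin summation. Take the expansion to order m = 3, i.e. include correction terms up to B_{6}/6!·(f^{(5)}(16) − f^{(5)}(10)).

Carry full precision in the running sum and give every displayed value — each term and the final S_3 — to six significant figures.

S_3 ≈ 0.000312582

The integral term ∫_10^16 1/x^4 dx = 0.000251953.
Boundary: ½(f(10) + f(16)) = ½(0.000100000 + 1.52588e-05) = 5.76294e-05.
Running total after boundary: 0.000309583.
k=1: B_{2}/(2)! × [f^{(1)}(16) − f^{(1)}(10)] = 1/12 × (-3.81470e-06 − (-4.00000e-05)) = 3.01544e-06.
After k=1: 0.000312598.
k=2: B_{4}/(4)! × [f^{(3)}(16) − f^{(3)}(10)] = −1/720 × (-4.47035e-07 − (-1.20000e-05)) = -1.60458e-08.
After k=2: 0.000312582.
k=3: B_{6}/(6)! × [f^{(5)}(16) − f^{(5)}(10)] = 1/30240 × (-9.77889e-08 − (-6.72000e-06)) = 2.18988e-10.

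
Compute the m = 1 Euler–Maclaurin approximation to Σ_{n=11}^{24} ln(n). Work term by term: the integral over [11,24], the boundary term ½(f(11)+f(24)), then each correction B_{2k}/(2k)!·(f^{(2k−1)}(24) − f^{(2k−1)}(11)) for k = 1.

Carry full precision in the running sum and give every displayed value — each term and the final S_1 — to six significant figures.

S_1 ≈ 39.6803

The integral term ∫_11^24 ln(x) dx = 36.8964.
Boundary: ½(f(11) + f(24)) = ½(2.39790 + 3.17805) = 2.78797.
So far: 39.6844.
k=1: B_{2}/(2)! × [f^{(1)}(24) − f^{(1)}(11)] = 1/12 × (0.0416667 − 0.0909091) = -0.00410354.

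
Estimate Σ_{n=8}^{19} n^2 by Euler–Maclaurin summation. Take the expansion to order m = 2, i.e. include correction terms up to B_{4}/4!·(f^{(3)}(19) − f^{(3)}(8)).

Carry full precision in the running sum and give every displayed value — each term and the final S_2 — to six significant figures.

S_2 ≈ 2330.00

The integral term ∫_8^19 x^2 dx = 2115.67.
Endpoint term: (f(8) + f(19))/2 = (64.0000 + 361.000)/2 = 212.500.
Running total after boundary: 2328.17.
k=1: B_{2}/(2)! × [f^{(1)}(19) − f^{(1)}(8)] = 1/12 × (38.0000 − 16.0000) = 1.83333.
Running total after k=1: 2330.00.
k=2: B_{4}/(4)! × [f^{(3)}(19) − f^{(3)}(8)] = −1/720 × (0.00000 − 0.00000) = 0.00000.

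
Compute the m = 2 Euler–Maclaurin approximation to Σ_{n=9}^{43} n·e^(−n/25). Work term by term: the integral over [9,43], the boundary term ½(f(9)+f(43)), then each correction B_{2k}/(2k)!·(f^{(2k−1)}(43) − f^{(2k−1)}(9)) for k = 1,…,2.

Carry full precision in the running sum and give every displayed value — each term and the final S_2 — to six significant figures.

S_2 ≈ 295.554

The integral term ∫_9^43 x·e^(−x/25) dx = 288.612.
Endpoint term: (f(9) + f(43))/2 = (6.27909 + 7.69984)/2 = 6.98947.
Integral + boundary = 295.602.
k=1: B_{2}/(2)! × [f^{(1)}(43) − f^{(1)}(9)] = 1/12 × (-0.128928 − 0.446513) = -0.0479534.
Partial sum through k=1: 295.554.
k=2: B_{4}/(4)! × [f^{(3)}(43) − f^{(3)}(9)] = −1/720 × (0.000366727 − 0.00294698) = 3.58369e-06.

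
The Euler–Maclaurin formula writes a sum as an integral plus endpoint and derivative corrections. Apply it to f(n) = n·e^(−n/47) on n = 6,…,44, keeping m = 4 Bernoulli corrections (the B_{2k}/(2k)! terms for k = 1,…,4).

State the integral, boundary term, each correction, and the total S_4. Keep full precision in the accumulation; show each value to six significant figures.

S_4 ≈ 526.540

The integral term ∫_6^44 x·e^(−x/47) dx = 515.335.
Endpoint term: (f(6) + f(44))/2 = (5.28092 + 17.2536)/2 = 11.2672.
Integral + boundary = 526.602.
Correction k=1: B_{2}/2! · (f^{(1)}(44) − f^{(1)}(6)) = 1/12 · (0.0250294 − 0.767793) = -0.0618970.
Partial sum through k=1: 526.540.
Correction k=2: B_{4}/4! · (f^{(3)}(44) − f^{(3)}(6)) = −1/720 · (0.000366357 − 0.00114445) = 1.08069e-06.
Partial sum through k=2: 526.540.
Correction k=3: B_{6}/6! · (f^{(5)}(44) − f^{(5)}(6)) = 1/30240 · (3.26566e-07 − 8.78829e-07) = -1.82627e-11.
Partial sum through k=3: 526.540.
Correction k=4: B_{8}/8! · (f^{(7)}(44) − f^{(7)}(6)) = −1/1209600 · (2.20590e-10 − 5.61146e-10) = 2.81544e-16.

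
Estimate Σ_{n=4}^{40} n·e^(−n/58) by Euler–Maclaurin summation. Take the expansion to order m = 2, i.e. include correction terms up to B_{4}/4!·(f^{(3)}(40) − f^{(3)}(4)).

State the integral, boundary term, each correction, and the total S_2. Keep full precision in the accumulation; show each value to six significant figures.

∫_4^40 x·e^(−x/58) dx evaluates to 504.417.
Endpoint term: (f(4) + f(40))/2 = (3.73344 + 20.0700)/2 = 11.9017.
Integral + boundary = 516.319.
Order-1 term: 1/12 · (0.155715 − 0.868989) = -0.0594395.
After k=1: 516.259.
Order-2 term: −1/720 · (0.000344594 − 0.000813230) = 6.50884e-07.

S_2 ≈ 516.259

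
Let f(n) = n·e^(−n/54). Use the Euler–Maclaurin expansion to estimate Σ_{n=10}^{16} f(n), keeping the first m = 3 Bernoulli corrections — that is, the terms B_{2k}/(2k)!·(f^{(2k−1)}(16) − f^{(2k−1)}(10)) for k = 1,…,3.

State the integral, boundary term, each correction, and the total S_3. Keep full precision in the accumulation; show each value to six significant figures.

S_3 ≈ 71.1715

∫_10^16 x·e^(−x/54) dx evaluates to 61.0810.
Boundary: ½(f(10) + f(16)) = ½(8.30950 + 11.8971) = 10.1033.
Running total after boundary: 71.1843.
Order-1 term: 1/12 · (0.523251 − 0.677071) = -0.0128183.
Partial sum through k=1: 71.1715.
Order-2 term: −1/720 · (0.000689432 − 0.000802116) = 1.56505e-07.
Partial sum through k=2: 71.1715.
Order-3 term: 1/30240 · (4.11325e-07 − 4.70522e-07) = -1.95756e-12.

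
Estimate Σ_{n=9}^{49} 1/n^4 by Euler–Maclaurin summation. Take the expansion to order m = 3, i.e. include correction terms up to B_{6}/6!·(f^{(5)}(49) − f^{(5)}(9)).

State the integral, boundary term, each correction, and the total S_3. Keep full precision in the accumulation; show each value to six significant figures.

S_3 ≈ 0.000536318

The integral term ∫_9^49 1/x^4 dx = 0.000454414.
½[f(9) + f(49)] = ½[0.000152416 + 1.73467e-07] = 7.62946e-05.
So far: 0.000530709.
Order-1 term: 1/12 · (-1.41605e-08 − (-6.77404e-05)) = 5.64385e-06.
Partial sum through k=1: 0.000536353.
Order-2 term: −1/720 · (-1.76933e-10 − (-2.50890e-05)) = -3.48456e-08.
Partial sum through k=2: 0.000536318.
Order-3 term: 1/30240 · (-4.12672e-12 − (-1.73455e-05)) = 5.73594e-10.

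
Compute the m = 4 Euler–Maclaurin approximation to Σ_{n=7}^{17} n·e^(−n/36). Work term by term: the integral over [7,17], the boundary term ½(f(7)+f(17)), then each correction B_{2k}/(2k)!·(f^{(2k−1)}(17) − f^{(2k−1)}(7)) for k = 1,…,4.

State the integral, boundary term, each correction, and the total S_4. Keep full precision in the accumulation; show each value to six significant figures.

S_4 ≈ 92.7530

The integral term ∫_7^17 x·e^(−x/36) dx = 84.5986.
½[f(7) + f(17)] = ½[5.76304 + 10.6015] = 8.18225.
Integral + boundary = 92.7809.
Order-1 term: 1/12 · (0.329130 − 0.663207) = -0.0278398.
After k=1: 92.7530.
Order-2 term: −1/720 · (0.00121633 − 0.00178225) = 7.85999e-07.
After k=2: 92.7530.
Order-3 term: 1/30240 · (1.68109e-06 − 2.35552e-06) = -2.23026e-11.
After k=3: 92.7530.
Order-4 term: −1/1209600 · (1.87011e-09 − 2.57396e-09) = 5.81891e-16.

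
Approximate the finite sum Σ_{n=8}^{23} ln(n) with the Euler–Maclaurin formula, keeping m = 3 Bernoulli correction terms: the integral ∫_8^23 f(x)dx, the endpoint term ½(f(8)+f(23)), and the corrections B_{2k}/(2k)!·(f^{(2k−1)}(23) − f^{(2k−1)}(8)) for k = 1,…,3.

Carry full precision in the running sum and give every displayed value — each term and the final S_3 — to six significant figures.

∫_8^23 ln(x) dx evaluates to 40.4808.
Boundary: ½(f(8) + f(23)) = ½(2.07944 + 3.13549) = 2.60747.
Integral + boundary = 43.0883.
Correction k=1: B_{2}/2! · (f^{(1)}(23) − f^{(1)}(8)) = 1/12 · (0.0434783 − 0.125000) = -0.00679348.
After k=1: 43.0815.
Correction k=2: B_{4}/4! · (f^{(3)}(23) − f^{(3)}(8)) = −1/720 · (0.000164379 − 0.00390625) = 5.19704e-06.
After k=2: 43.0815.
Correction k=3: B_{6}/6! · (f^{(5)}(23) − f^{(5)}(8)) = 1/30240 · (3.72883e-06 − 0.000732422) = -2.40970e-08.

S_3 ≈ 43.0815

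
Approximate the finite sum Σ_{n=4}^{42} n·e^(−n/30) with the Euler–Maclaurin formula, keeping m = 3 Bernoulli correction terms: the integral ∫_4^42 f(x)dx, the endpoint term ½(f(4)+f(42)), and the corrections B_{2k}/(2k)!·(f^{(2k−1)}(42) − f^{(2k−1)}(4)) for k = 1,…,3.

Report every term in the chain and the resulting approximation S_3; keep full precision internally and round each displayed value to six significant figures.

∫_4^42 x·e^(−x/30) dx evaluates to 360.027.
½[f(4) + f(42)] = ½[3.50069 + 10.3571] = 6.92888.
So far: 366.956.
Correction k=1: B_{2}/2! · (f^{(1)}(42) − f^{(1)}(4)) = 1/12 · (-0.0986388 − 0.758484) = -0.0714269.
Running total after k=1: 366.885.
Correction k=2: B_{4}/4! · (f^{(3)}(42) − f^{(3)}(4)) = −1/720 · (0.000438395 − 0.00278759) = 3.26277e-06.
Running total after k=2: 366.885.
Correction k=3: B_{6}/6! · (f^{(5)}(42) − f^{(5)}(4)) = 1/30240 · (1.09599e-06 − 5.25824e-06) = -1.37641e-10.

S_3 ≈ 366.885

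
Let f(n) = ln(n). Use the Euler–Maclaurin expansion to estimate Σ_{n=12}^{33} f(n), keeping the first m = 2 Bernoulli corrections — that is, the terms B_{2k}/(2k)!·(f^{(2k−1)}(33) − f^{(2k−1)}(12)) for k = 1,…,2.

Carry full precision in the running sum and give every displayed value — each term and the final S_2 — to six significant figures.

The integral term ∫_12^33 ln(x) dx = 64.5659.
Endpoint term: (f(12) + f(33))/2 = (2.48491 + 3.49651)/2 = 2.99071.
So far: 67.5566.
k=1: B_{2}/(2)! × [f^{(1)}(33) − f^{(1)}(12)] = 1/12 × (0.0303030 − 0.0833333) = -0.00441919.
Partial sum through k=1: 67.5522.
k=2: B_{4}/(4)! × [f^{(3)}(33) − f^{(3)}(12)] = −1/720 × (5.56529e-05 − 0.00115741) = 1.53021e-06.

S_2 ≈ 67.5522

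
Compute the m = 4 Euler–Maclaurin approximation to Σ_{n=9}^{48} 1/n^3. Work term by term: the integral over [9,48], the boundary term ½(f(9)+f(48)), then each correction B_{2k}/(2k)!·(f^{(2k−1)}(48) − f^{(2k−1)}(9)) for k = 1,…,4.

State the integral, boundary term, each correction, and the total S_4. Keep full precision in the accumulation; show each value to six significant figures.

Integral: ∫_9^48 1/x^3 dx = 0.00595583.
½[f(9) + f(48)] = ½[0.00137174 + 9.04225e-06] = 0.000690392.
Integral + boundary = 0.00664622.
Correction k=1: B_{2}/2! · (f^{(1)}(48) − f^{(1)}(9)) = 1/12 · (-5.65140e-07 − (-0.000457247)) = 3.80569e-05.
After k=1: 0.00668427.
Correction k=2: B_{4}/4! · (f^{(3)}(48) − f^{(3)}(9)) = −1/720 · (-4.90573e-09 − (-0.000112901)) = -1.56800e-07.
After k=2: 0.00668412.
Correction k=3: B_{6}/6! · (f^{(5)}(48) − f^{(5)}(9)) = 1/30240 · (-8.94274e-11 − (-5.85410e-05)) = 1.93588e-09.
After k=3: 0.00668412.
Correction k=4: B_{8}/8! · (f^{(7)}(48) − f^{(7)}(9)) = −1/1209600 · (-2.79461e-12 − (-5.20365e-05)) = -4.30196e-11.

S_4 ≈ 0.00668412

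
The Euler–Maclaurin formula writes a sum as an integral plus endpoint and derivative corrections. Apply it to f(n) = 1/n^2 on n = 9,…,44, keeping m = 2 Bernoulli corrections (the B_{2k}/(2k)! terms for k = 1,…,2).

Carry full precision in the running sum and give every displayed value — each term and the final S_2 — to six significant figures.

S_2 ≈ 0.0950410

∫_9^44 1/x^2 dx evaluates to 0.0883838.
Boundary: ½(f(9) + f(44)) = ½(0.0123457 + 0.000516529) = 0.00643110.
So far: 0.0948149.
Order-1 term: 1/12 · (-2.34786e-05 − (-0.00274348)) = 0.000226667.
Partial sum through k=1: 0.0950416.
Order-2 term: −1/720 · (-1.45528e-07 − (-0.000406442)) = -5.64301e-07.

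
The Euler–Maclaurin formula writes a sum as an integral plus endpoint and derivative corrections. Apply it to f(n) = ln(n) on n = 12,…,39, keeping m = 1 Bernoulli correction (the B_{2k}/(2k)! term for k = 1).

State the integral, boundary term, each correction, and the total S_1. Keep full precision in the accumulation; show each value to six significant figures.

S_1 ≈ 89.1295

∫_12^39 ln(x) dx evaluates to 86.0600.
Boundary: ½(f(12) + f(39)) = ½(2.48491 + 3.66356) = 3.07423.
Running total after boundary: 89.1343.
Order-1 term: 1/12 · (0.0256410 − 0.0833333) = -0.00480769.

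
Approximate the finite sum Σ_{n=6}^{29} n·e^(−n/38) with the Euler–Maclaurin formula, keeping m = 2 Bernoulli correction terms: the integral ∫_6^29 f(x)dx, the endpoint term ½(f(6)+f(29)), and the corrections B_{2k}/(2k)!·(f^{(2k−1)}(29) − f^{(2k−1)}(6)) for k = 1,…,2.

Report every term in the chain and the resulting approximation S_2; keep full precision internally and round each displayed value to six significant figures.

S_2 ≈ 250.133

The integral term ∫_6^29 x·e^(−x/38) dx = 240.863.
Endpoint term: (f(6) + f(29))/2 = (5.12364 + 13.5196)/2 = 9.32160.
Running total after boundary: 250.184.
Order-1 term: 1/12 · (0.110414 − 0.719107) = -0.0507244.
Partial sum through k=1: 250.133.
Order-2 term: −1/720 · (0.000722159 − 0.00168074) = 1.33136e-06.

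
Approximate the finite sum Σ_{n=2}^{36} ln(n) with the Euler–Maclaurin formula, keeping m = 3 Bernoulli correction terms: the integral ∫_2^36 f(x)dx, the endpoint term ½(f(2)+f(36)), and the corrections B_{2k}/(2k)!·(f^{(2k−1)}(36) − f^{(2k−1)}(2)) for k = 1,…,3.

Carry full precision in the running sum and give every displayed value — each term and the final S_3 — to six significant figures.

S_3 ≈ 95.7197

Integral: ∫_2^36 ln(x) dx = 93.6204.
Boundary: ½(f(2) + f(36)) = ½(0.693147 + 3.58352) = 2.13833.
Integral + boundary = 95.7587.
k=1: B_{2}/(2)! × [f^{(1)}(36) − f^{(1)}(2)] = 1/12 × (0.0277778 − 0.500000) = -0.0393519.
Partial sum through k=1: 95.7194.
k=2: B_{4}/(4)! × [f^{(3)}(36) − f^{(3)}(2)] = −1/720 × (4.28669e-05 − 0.250000) = 0.000347163.
Partial sum through k=2: 95.7197.
k=3: B_{6}/(6)! × [f^{(5)}(36) − f^{(5)}(2)] = 1/30240 × (3.96916e-07 − 0.750000) = -2.48016e-05.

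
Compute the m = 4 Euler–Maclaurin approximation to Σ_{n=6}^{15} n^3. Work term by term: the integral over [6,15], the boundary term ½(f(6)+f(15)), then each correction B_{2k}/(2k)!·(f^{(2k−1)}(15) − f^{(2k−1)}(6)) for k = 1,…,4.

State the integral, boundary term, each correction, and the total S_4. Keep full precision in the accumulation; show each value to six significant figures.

∫_6^15 x^3 dx evaluates to 12332.2.
Boundary: ½(f(6) + f(15)) = ½(216.000 + 3375.00) = 1795.50.
Running total after boundary: 14127.8.
Correction k=1: B_{2}/2! · (f^{(1)}(15) − f^{(1)}(6)) = 1/12 · (675.000 − 108.000) = 47.2500.
After k=1: 14175.0.
Correction k=2: B_{4}/4! · (f^{(3)}(15) − f^{(3)}(6)) = −1/720 · (6.00000 − 6.00000) = 0.00000.
After k=2: 14175.0.
Correction k=3: B_{6}/6! · (f^{(5)}(15) − f^{(5)}(6)) = 1/30240 · (0.00000 − 0.00000) = 0.00000.
After k=3: 14175.0.
Correction k=4: B_{8}/8! · (f^{(7)}(15) − f^{(7)}(6)) = −1/1209600 · (0.00000 − 0.00000) = 0.00000.

S_4 ≈ 14175.0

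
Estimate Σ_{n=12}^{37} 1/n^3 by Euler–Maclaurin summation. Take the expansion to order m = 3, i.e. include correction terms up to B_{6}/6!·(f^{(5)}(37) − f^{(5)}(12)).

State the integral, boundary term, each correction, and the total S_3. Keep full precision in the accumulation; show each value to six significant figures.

S_3 ≈ 0.00341811

∫_12^37 1/x^3 dx evaluates to 0.00310699.
½[f(12) + f(37)] = ½[0.000578704 + 1.97422e-05] = 0.000299223.
Running total after boundary: 0.00340622.
Order-1 term: 1/12 · (-1.60072e-06 − (-0.000144676)) = 1.19229e-05.
Partial sum through k=1: 0.00341814.
Order-2 term: −1/720 · (-2.33852e-08 − (-2.00939e-05)) = -2.78757e-08.
Partial sum through k=2: 0.00341811.
Order-3 term: 1/30240 · (-7.17442e-10 − (-5.86071e-06)) = 1.93783e-10.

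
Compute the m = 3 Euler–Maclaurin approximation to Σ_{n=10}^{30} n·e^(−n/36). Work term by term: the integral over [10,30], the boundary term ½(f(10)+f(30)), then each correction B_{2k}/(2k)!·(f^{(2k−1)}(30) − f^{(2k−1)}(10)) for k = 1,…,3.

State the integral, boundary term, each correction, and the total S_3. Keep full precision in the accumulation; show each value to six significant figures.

S_3 ≈ 232.024

The integral term ∫_10^30 x·e^(−x/36) dx = 221.757.
Endpoint term: (f(10) + f(30))/2 = (7.57465 + 13.0379)/2 = 10.3063.
So far: 232.063.
k=1: B_{2}/(2)! × [f^{(1)}(30) − f^{(1)}(10)] = 1/12 × (0.0724330 − 0.547058) = -0.0395521.
After k=1: 232.024.
k=2: B_{4}/(4)! × [f^{(3)}(30) − f^{(3)}(10)] = −1/720 × (0.000726566 − 0.00159104) = 1.20066e-06.
After k=2: 232.024.
k=3: B_{6}/(6)! × [f^{(5)}(30) − f^{(5)}(10)] = 1/30240 × (1.07812e-06 − 2.12961e-06) = -3.47714e-11.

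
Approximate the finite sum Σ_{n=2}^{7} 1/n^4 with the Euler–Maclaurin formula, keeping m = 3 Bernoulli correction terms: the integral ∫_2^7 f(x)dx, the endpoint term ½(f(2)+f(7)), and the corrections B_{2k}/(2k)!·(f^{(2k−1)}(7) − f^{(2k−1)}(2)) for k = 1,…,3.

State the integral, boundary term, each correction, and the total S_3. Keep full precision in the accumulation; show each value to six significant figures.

∫_2^7 1/x^4 dx evaluates to 0.0406948.
Boundary: ½(f(2) + f(7)) = ½(0.0625000 + 0.000416493) = 0.0314582.
Running total after boundary: 0.0721531.
Correction k=1: B_{2}/2! · (f^{(1)}(7) − f^{(1)}(2)) = 1/12 · (-0.000237996 − (-0.125000)) = 0.0103968.
Running total after k=1: 0.0825499.
Correction k=2: B_{4}/4! · (f^{(3)}(7) − f^{(3)}(2)) = −1/720 · (-0.000145712 − (-0.937500)) = -0.00130188.
Running total after k=2: 0.0812480.
Correction k=3: B_{6}/6! · (f^{(5)}(7) − f^{(5)}(2)) = 1/30240 · (-0.000166528 − (-13.1250)) = 0.000434022.

S_3 ≈ 0.0816821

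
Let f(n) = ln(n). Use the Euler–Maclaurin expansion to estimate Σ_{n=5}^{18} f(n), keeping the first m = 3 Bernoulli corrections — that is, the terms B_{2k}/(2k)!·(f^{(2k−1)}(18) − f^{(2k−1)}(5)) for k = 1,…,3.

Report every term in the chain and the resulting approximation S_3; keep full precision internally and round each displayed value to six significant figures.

∫_5^18 ln(x) dx evaluates to 30.9795.
Boundary: ½(f(5) + f(18)) = ½(1.60944 + 2.89037) = 2.24990.
Integral + boundary = 33.2294.
Order-1 term: 1/12 · (0.0555556 − 0.200000) = -0.0120370.
After k=1: 33.2174.
Order-2 term: −1/720 · (0.000342936 − 0.0160000) = 2.17459e-05.
After k=2: 33.2174.
Order-3 term: 1/30240 · (1.27013e-05 − 0.00768000) = -2.53548e-07.

S_3 ≈ 33.2174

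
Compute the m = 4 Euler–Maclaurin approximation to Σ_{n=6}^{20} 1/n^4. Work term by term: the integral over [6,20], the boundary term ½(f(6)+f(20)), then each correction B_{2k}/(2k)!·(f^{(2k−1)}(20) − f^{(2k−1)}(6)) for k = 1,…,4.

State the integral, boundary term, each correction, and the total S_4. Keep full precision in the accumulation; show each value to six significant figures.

S_4 ≈ 0.00193266

The integral term ∫_6^20 1/x^4 dx = 0.00150154.
½[f(6) + f(20)] = ½[0.000771605 + 6.25000e-06] = 0.000388927.
Running total after boundary: 0.00189047.
k=1: B_{2}/(2)! × [f^{(1)}(20) − f^{(1)}(6)] = 1/12 × (-1.25000e-06 − (-0.000514403)) = 4.27628e-05.
Running total after k=1: 0.00193323.
k=2: B_{4}/(4)! × [f^{(3)}(20) − f^{(3)}(6)] = −1/720 × (-9.37500e-08 − (-0.000428669)) = -5.95244e-07.
Running total after k=2: 0.00193264.
k=3: B_{6}/(6)! × [f^{(5)}(20) − f^{(5)}(6)] = 1/30240 × (-1.31250e-08 − (-0.000666819)) = 2.20505e-08.
Running total after k=3: 0.00193266.
k=4: B_{8}/(8)! × [f^{(7)}(20) − f^{(7)}(6)] = −1/1209600 × (-2.95313e-09 − (-0.00166705)) = -1.37818e-09.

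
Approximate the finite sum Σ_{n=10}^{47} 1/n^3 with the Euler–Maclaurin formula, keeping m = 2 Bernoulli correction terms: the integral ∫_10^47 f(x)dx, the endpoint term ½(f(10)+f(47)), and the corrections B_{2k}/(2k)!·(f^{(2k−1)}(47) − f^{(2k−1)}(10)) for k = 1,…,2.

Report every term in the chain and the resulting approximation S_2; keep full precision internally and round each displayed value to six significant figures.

Integral: ∫_10^47 1/x^3 dx = 0.00477365.
Endpoint term: (f(10) + f(47))/2 = (0.00100000 + 9.63178e-06)/2 = 0.000504816.
So far: 0.00527847.
k=1: B_{2}/(2)! × [f^{(1)}(47) − f^{(1)}(10)] = 1/12 × (-6.14794e-07 − (-0.000300000)) = 2.49488e-05.
Running total after k=1: 0.00530342.
k=2: B_{4}/(4)! × [f^{(3)}(47) − f^{(3)}(10)] = −1/720 × (-5.56627e-09 − (-6.00000e-05)) = -8.33256e-08.

S_2 ≈ 0.00530333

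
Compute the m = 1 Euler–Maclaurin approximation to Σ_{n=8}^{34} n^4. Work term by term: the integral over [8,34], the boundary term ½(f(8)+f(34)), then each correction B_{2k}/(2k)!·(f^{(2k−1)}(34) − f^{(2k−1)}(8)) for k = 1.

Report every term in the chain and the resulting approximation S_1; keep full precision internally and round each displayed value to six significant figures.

∫_8^34 x^4 dx evaluates to 9.08053e+06.
Endpoint term: (f(8) + f(34))/2 = (4096.00 + 1.33634e+06)/2 = 670216.
Running total after boundary: 9.75075e+06.
Order-1 term: 1/12 · (157216 − 2048.00) = 12930.7.

S_1 ≈ 9.76368e+06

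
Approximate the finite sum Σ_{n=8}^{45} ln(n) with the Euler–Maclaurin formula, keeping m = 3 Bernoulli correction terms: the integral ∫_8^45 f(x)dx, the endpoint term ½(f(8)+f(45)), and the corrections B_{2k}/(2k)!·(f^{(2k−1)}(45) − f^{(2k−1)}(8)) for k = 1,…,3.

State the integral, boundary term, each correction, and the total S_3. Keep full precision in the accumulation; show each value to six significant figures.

∫_8^45 ln(x) dx evaluates to 117.664.
Endpoint term: (f(8) + f(45))/2 = (2.07944 + 3.80666)/2 = 2.94305.
Running total after boundary: 120.607.
k=1: B_{2}/(2)! × [f^{(1)}(45) − f^{(1)}(8)] = 1/12 × (0.0222222 − 0.125000) = -0.00856481.
Partial sum through k=1: 120.599.
k=2: B_{4}/(4)! × [f^{(3)}(45) − f^{(3)}(8)] = −1/720 × (2.19479e-05 − 0.00390625) = 5.39486e-06.
Partial sum through k=2: 120.599.
k=3: B_{6}/(6)! × [f^{(5)}(45) − f^{(5)}(8)] = 1/30240 × (1.30061e-07 − 0.000732422) = -2.42160e-08.

S_3 ≈ 120.599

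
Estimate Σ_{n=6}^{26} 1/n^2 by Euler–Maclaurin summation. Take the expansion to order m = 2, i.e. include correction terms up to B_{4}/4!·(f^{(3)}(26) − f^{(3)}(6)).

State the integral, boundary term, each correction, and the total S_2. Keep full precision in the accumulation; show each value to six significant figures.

S_2 ≈ 0.143592

∫_6^26 1/x^2 dx evaluates to 0.128205.
½[f(6) + f(26)] = ½[0.0277778 + 0.00147929] = 0.0146285.
Running total after boundary: 0.142834.
k=1: B_{2}/(2)! × [f^{(1)}(26) − f^{(1)}(6)] = 1/12 × (-0.000113792 − (-0.00925926)) = 0.000762122.
Running total after k=1: 0.143596.
k=2: B_{4}/(4)! × [f^{(3)}(26) − f^{(3)}(6)] = −1/720 × (-2.01997e-06 − (-0.00308642)) = -4.28389e-06.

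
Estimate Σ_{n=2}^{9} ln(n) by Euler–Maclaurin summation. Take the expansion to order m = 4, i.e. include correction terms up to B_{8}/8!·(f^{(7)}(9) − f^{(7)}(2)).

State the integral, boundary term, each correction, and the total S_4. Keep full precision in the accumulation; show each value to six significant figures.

S_4 ≈ 12.8018

∫_2^9 ln(x) dx evaluates to 11.3887.
Endpoint term: (f(2) + f(9))/2 = (0.693147 + 2.19722)/2 = 1.44519.
Integral + boundary = 12.8339.
k=1: B_{2}/(2)! × [f^{(1)}(9) − f^{(1)}(2)] = 1/12 × (0.111111 − 0.500000) = -0.0324074.
Running total after k=1: 12.8015.
k=2: B_{4}/(4)! × [f^{(3)}(9) − f^{(3)}(2)] = −1/720 × (0.00274348 − 0.250000) = 0.000343412.
Running total after k=2: 12.8018.
k=3: B_{6}/(6)! × [f^{(5)}(9) − f^{(5)}(2)] = 1/30240 × (0.000406442 − 0.750000) = -2.47881e-05.
Running total after k=3: 12.8018.
k=4: B_{8}/(8)! × [f^{(7)}(9) − f^{(7)}(2)] = −1/1209600 × (0.000150534 − 5.62500) = 4.65017e-06.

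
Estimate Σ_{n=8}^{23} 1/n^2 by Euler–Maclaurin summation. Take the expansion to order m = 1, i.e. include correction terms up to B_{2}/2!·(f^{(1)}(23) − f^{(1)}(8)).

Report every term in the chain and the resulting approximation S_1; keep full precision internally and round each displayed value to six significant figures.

The integral term ∫_8^23 1/x^2 dx = 0.0815217.
½[f(8) + f(23)] = ½[0.0156250 + 0.00189036] = 0.00875768.
Integral + boundary = 0.0902794.
Order-1 term: 1/12 · (-0.000164379 − (-0.00390625)) = 0.000311823.

S_1 ≈ 0.0905912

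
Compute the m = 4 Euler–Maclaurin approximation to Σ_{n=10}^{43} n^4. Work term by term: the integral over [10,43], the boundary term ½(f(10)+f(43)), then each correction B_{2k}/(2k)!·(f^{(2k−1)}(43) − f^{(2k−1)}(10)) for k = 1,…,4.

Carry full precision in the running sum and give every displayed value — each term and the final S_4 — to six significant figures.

S_4 ≈ 3.11223e+07

∫_10^43 x^4 dx evaluates to 2.93817e+07.
Endpoint term: (f(10) + f(43))/2 = (10000.0 + 3.41880e+06)/2 = 1.71440e+06.
Running total after boundary: 3.10961e+07.
Correction k=1: B_{2}/2! · (f^{(1)}(43) − f^{(1)}(10)) = 1/12 · (318028 − 4000.00) = 26169.0.
Partial sum through k=1: 3.11223e+07.
Correction k=2: B_{4}/4! · (f^{(3)}(43) − f^{(3)}(10)) = −1/720 · (1032.00 − 240.000) = -1.10000.
Partial sum through k=2: 3.11223e+07.
Correction k=3: B_{6}/6! · (f^{(5)}(43) − f^{(5)}(10)) = 1/30240 · (0.00000 − 0.00000) = 0.00000.
Partial sum through k=3: 3.11223e+07.
Correction k=4: B_{8}/8! · (f^{(7)}(43) − f^{(7)}(10)) = −1/1209600 · (0.00000 − 0.00000) = 0.00000.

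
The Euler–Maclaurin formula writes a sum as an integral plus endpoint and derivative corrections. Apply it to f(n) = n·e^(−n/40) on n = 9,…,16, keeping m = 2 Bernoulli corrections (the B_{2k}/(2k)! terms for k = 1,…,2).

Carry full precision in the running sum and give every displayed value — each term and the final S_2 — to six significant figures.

The integral term ∫_9^16 x·e^(−x/40) dx = 63.5749.
Endpoint term: (f(9) + f(16))/2 = (7.18665 + 10.7251)/2 = 8.95588.
So far: 72.5308.
k=1: B_{2}/(2)! × [f^{(1)}(16) − f^{(1)}(9)] = 1/12 × (0.402192 − 0.618850) = -0.0180548.
Partial sum through k=1: 72.5127.
k=2: B_{4}/(4)! × [f^{(3)}(16) − f^{(3)}(9)] = −1/720 × (0.00108927 − 0.00138493) = 4.10634e-07.

S_2 ≈ 72.5127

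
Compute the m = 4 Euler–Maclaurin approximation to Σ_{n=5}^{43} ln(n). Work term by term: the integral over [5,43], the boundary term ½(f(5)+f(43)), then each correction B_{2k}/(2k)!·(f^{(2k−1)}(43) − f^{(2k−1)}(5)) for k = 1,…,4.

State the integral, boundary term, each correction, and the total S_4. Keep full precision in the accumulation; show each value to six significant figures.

∫_5^43 ln(x) dx evaluates to 115.684.
Boundary: ½(f(5) + f(43)) = ½(1.60944 + 3.76120) = 2.68532.
Running total after boundary: 118.370.
Correction k=1: B_{2}/2! · (f^{(1)}(43) − f^{(1)}(5)) = 1/12 · (0.0232558 − 0.200000) = -0.0147287.
Partial sum through k=1: 118.355.
Correction k=2: B_{4}/4! · (f^{(3)}(43) − f^{(3)}(5)) = −1/720 · (2.51550e-05 − 0.0160000) = 2.21873e-05.
Partial sum through k=2: 118.355.
Correction k=3: B_{6}/6! · (f^{(5)}(43) − f^{(5)}(5)) = 1/30240 · (1.63256e-07 − 0.00768000) = -2.53963e-07.
Partial sum through k=3: 118.355.
Correction k=4: B_{8}/8! · (f^{(7)}(43) − f^{(7)}(5)) = −1/1209600 · (2.64883e-09 − 0.00921600) = 7.61905e-09.

S_4 ≈ 118.355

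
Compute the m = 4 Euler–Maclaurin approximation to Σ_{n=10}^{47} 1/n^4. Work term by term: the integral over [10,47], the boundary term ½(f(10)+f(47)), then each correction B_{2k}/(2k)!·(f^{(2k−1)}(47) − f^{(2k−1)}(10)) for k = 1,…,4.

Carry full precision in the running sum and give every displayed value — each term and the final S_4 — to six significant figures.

The integral term ∫_10^47 1/x^4 dx = 0.000330123.
Endpoint term: (f(10) + f(47))/2 = (0.000100000 + 2.04931e-07)/2 = 5.01025e-05.
Integral + boundary = 0.000380225.
k=1: B_{2}/(2)! × [f^{(1)}(47) − f^{(1)}(10)] = 1/12 × (-1.74410e-08 − (-4.00000e-05)) = 3.33188e-06.
Running total after k=1: 0.000383557.
k=2: B_{4}/(4)! × [f^{(3)}(47) − f^{(3)}(10)] = −1/720 × (-2.36862e-10 − (-1.20000e-05)) = -1.66663e-08.
Running total after k=2: 0.000383540.
k=3: B_{6}/(6)! × [f^{(5)}(47) − f^{(5)}(10)] = 1/30240 × (-6.00466e-12 − (-6.72000e-06)) = 2.22222e-10.
Running total after k=3: 0.000383541.
k=4: B_{8}/(8)! × [f^{(7)}(47) − f^{(7)}(10)] = −1/1209600 × (-2.44644e-13 − (-6.04800e-06)) = -5.00000e-12.

S_4 ≈ 0.000383541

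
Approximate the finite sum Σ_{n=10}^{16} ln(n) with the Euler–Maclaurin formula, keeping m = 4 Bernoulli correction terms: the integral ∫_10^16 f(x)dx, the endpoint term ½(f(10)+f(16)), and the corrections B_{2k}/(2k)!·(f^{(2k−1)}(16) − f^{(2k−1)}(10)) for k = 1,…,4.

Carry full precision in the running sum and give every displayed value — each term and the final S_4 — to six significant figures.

S_4 ≈ 17.8700

Integral: ∫_10^16 ln(x) dx = 15.3356.
Boundary: ½(f(10) + f(16)) = ½(2.30259 + 2.77259) = 2.53759.
Running total after boundary: 17.8732.
Correction k=1: B_{2}/2! · (f^{(1)}(16) − f^{(1)}(10)) = 1/12 · (0.0625000 − 0.100000) = -0.00312500.
Running total after k=1: 17.8700.
Correction k=2: B_{4}/4! · (f^{(3)}(16) − f^{(3)}(10)) = −1/720 · (0.000488281 − 0.00200000) = 2.09961e-06.
Running total after k=2: 17.8700.
Correction k=3: B_{6}/6! · (f^{(5)}(16) − f^{(5)}(10)) = 1/30240 · (2.28882e-05 − 0.000240000) = -7.17962e-09.
Running total after k=3: 17.8700.
Correction k=4: B_{8}/8! · (f^{(7)}(16) − f^{(7)}(10)) = −1/1209600 · (2.68221e-06 − 7.20000e-05) = 5.73064e-11.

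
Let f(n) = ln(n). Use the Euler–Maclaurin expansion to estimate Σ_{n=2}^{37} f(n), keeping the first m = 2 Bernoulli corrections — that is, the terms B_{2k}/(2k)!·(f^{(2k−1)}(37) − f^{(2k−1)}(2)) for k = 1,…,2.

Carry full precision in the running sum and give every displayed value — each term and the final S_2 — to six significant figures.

Integral: ∫_2^37 ln(x) dx = 97.2177.
½[f(2) + f(37)] = ½[0.693147 + 3.61092] = 2.15203.
Running total after boundary: 99.3697.
Correction k=1: B_{2}/2! · (f^{(1)}(37) − f^{(1)}(2)) = 1/12 · (0.0270270 − 0.500000) = -0.0394144.
Partial sum through k=1: 99.3303.
Correction k=2: B_{4}/4! · (f^{(3)}(37) − f^{(3)}(2)) = −1/720 · (3.94843e-05 − 0.250000) = 0.000347167.

S_2 ≈ 99.3306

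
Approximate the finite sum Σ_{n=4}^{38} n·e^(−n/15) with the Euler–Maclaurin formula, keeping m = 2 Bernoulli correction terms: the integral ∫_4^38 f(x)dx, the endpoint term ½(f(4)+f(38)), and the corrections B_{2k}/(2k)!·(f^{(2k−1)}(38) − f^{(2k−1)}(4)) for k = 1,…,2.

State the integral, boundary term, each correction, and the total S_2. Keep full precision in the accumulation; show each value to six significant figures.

The integral term ∫_4^38 x·e^(−x/15) dx = 155.171.
Endpoint term: (f(4) + f(38))/2 = (3.06371 + 3.01697)/2 = 3.04034.
Integral + boundary = 158.212.
Correction k=1: B_{2}/2! · (f^{(1)}(38) − f^{(1)}(4)) = 1/12 · (-0.121737 − 0.561681) = -0.0569515.
Partial sum through k=1: 158.155.
Correction k=2: B_{4}/4! · (f^{(3)}(38) − f^{(3)}(4)) = −1/720 · (0.000164669 − 0.00930461) = 1.26944e-05.

S_2 ≈ 158.155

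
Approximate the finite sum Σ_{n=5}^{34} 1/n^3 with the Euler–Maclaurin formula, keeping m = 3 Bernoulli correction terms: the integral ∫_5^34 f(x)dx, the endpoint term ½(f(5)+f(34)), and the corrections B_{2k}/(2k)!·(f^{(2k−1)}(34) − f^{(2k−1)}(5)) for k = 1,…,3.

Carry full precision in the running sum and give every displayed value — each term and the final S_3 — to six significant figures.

The integral term ∫_5^34 1/x^3 dx = 0.0195675.
Endpoint term: (f(5) + f(34))/2 = (0.00800000 + 2.54427e-05)/2 = 0.00401272.
Running total after boundary: 0.0235802.
k=1: B_{2}/(2)! × [f^{(1)}(34) − f^{(1)}(5)] = 1/12 × (-2.24494e-06 − (-0.00480000)) = 0.000399813.
Running total after k=1: 0.0239800.
k=2: B_{4}/(4)! × [f^{(3)}(34) − f^{(3)}(5)] = −1/720 × (-3.88399e-08 − (-0.00384000)) = -5.33328e-06.
Running total after k=2: 0.0239747.
k=3: B_{6}/(6)! × [f^{(5)}(34) − f^{(5)}(5)] = 1/30240 × (-1.41114e-09 − (-0.00645120)) = 2.13333e-07.

S_3 ≈ 0.0239749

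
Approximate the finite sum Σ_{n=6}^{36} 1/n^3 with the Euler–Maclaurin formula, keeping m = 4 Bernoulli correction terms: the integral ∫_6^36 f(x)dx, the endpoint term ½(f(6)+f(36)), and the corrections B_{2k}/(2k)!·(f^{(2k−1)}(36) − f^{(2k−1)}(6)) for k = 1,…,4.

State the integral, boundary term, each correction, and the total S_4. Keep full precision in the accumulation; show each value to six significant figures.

S_4 ≈ 0.0160196

∫_6^36 1/x^3 dx evaluates to 0.0135031.
Endpoint term: (f(6) + f(36))/2 = (0.00462963 + 2.14335e-05)/2 = 0.00232553.
So far: 0.0158286.
k=1: B_{2}/(2)! × [f^{(1)}(36) − f^{(1)}(6)] = 1/12 × (-1.78612e-06 − (-0.00231481)) = 0.000192752.
Running total after k=1: 0.0160214.
k=2: B_{4}/(4)! × [f^{(3)}(36) − f^{(3)}(6)] = −1/720 × (-2.75636e-08 − (-0.00128601)) = -1.78608e-06.
Running total after k=2: 0.0160196.
k=3: B_{6}/(6)! × [f^{(5)}(36) − f^{(5)}(6)] = 1/30240 × (-8.93265e-10 − (-0.00150034)) = 4.96145e-08.
Running total after k=3: 0.0160196.
k=4: B_{8}/(8)! × [f^{(7)}(36) − f^{(7)}(6)] = −1/1209600 × (-4.96259e-11 − (-0.00300069)) = -2.48073e-09.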